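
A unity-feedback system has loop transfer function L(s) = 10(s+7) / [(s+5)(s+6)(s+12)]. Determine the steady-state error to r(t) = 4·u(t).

No free integrators in L(s): this is a type 0 system.
K_p = lim_{s→0} L(s) = 10·7 / (5·6·12) = 7/36.
e_ss = 4/(1 + K_p) = 4/(43/36) = 144/43.

144/43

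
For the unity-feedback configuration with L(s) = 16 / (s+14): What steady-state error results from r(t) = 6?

2.8

No free integrators in L(s): this is a type 0 system.
K_p = lim_{s→0} L(s) = 16 / (14) = 8/7.
e_ss = 6/(1 + K_p) = 6/(15/7) = 2.8.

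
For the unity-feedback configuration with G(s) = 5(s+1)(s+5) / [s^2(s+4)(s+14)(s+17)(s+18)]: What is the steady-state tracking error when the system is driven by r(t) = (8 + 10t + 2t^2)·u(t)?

System type = 2 (two poles at s=0). Taking each input component in turn:
  • 8: tracked with zero error.
  • 10t: tracked with zero error.
  • 2t^2: e_ss = 4/K_a with K_a=25/17136 → 2741.76.
Total e_ss = 2741.76.

2741.76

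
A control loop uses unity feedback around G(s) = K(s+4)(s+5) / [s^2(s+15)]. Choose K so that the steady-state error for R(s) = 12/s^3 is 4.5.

Two free integrators in G(s): this is a type 2 system.
K_a = lim_{s→0} s^2·G(s) = K·4·5 / (15) = (4/3)·K.
e_ss = 12/K_a = 4.5 ⇒ K_a = 8/3 ⇒ K = (8/3)/(4/3) = 2.

2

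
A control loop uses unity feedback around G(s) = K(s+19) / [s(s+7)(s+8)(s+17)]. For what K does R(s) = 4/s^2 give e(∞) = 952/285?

System type = 1 (one pole at s=0).
K_v = lim_{s→0} s·G(s) = K·19 / (7·8·17) = (19/952)·K.
e_ss = 4/K_v = 952/285 ⇒ K_v = 285/238 ⇒ K = (285/238)/(19/952) = 60.

60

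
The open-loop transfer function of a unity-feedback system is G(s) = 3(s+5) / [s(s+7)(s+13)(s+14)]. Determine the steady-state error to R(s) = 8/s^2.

10192/15

G(s) has one factor of s in the denominator, so the system is type 1.
K_v = lim_{s→0} s·G(s) = 3·5 / (7·13·14) = 15/1274.
e_ss = 8/K_v = 8/(15/1274) = 10192/15.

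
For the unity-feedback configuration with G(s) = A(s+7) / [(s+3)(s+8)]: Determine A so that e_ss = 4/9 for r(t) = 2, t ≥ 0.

12

G(s) has no factors of s in the denominator, so the system is type 0.
K_p = lim_{s→0} G(s) = A·7 / (3·8) = (7/24)·A.
e_ss = 2/(1 + K_p) = 4/9 ⇒ 1 + (7/24)·A = 4.5 ⇒ A = 12.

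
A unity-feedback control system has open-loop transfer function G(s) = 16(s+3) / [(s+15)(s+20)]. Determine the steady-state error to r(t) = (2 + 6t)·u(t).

G(s) has no factors of s in the denominator, so the system is type 0. By superposition:
  • 2: e_ss = 2/(1+K_p) with K_p=0.16 → 50/29.
  • 6t: a type-0 system cannot track it, e_ss → ∞.
The unbounded component dominates.

infinity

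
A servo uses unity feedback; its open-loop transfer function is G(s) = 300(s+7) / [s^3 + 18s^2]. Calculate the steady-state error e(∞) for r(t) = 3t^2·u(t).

9/175

The denominator has no term below 18s^2 — 2 poles at s=0, type 2.
K_a = lim_{s→0} s^2·G(s) = 300·7 / 18 = 350/3.
r(t) = 3t^2 gives R(s) = 6/s^3.
e_ss = 6/K_a = 6/(350/3) = 9/175.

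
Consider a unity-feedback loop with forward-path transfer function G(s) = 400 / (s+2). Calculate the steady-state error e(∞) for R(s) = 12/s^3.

infinity

G(s) has no factors of s in the denominator, so the system is type 0.
K_a = lim_{s→0} s^2·G(s) = 0; the steady-state error to this parabolic input grows without bound.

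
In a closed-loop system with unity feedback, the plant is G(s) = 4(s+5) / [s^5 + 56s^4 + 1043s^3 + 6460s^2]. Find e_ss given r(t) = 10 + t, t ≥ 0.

The denominator has no term below 6460s^2 — 2 poles at s=0, type 2. By superposition:
  • 10: tracked with zero error.
  • t: tracked with zero error.
Total e_ss = 0.

0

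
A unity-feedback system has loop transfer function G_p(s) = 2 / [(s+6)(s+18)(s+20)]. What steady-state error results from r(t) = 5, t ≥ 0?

G_p(s) has no factors of s in the denominator, so the system is type 0.
K_p = lim_{s→0} G_p(s) = 2 / (6·18·20) = 1/1080.
e_ss = 5/(1 + K_p) = 5/(1081/1080) = 5400/1081.

5400/1081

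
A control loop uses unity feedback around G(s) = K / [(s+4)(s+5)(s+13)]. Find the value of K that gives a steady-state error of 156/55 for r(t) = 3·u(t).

No free integrators in G(s): this is a type 0 system.
K_p = lim_{s→0} G(s) = K / (4·5·13) = (1/260)·K.
e_ss = 3/(1 + K_p) = 156/55 ⇒ 1 + (1/260)·K = 55/52 ⇒ K = 15.

15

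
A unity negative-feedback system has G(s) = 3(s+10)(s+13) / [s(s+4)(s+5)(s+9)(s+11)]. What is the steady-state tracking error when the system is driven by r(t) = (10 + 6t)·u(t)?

G(s) has one factor of s in the denominator, so the system is type 1. Treating each term separately:
  • 10: tracked with zero error.
  • 6t: e_ss = 6/K_v with K_v=13/66 → 396/13.
Total e_ss = 396/13.

396/13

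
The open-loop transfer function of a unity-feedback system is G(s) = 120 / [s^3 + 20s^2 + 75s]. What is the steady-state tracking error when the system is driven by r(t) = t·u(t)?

0.625

The denominator has no term below 75s — 1 pole at s=0, type 1.
K_v = lim_{s→0} s·G(s) = 120 / 75 = 1.6.
e_ss = 1/K_v = 1/1.6 = 0.625.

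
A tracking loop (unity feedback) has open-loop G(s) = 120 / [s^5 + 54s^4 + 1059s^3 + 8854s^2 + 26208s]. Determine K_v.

5/1092

Lowest-order denominator term is 26208s, so the open loop has 1 pole at the origin → type 1 system.
K_v = lim_{s→0} s·G(s) = 120 / 26208 = 5/1092.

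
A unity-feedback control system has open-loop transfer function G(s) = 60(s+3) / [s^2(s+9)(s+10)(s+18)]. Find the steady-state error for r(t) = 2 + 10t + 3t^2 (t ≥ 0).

G(s) has two factors of s in the denominator, so the system is type 2. Taking each input component in turn:
  • 2: tracked with zero error.
  • 10t: tracked with zero error.
  • 3t^2: e_ss = 6/K_a with K_a=1/9 → 54.
Total e_ss = 54.

54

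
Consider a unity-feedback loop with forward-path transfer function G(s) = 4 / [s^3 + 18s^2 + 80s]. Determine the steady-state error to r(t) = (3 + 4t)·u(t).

Lowest-order denominator term is 80s, so the open loop has 1 pole at the origin → type 1 system. Taking each input component in turn:
  • 3: tracked with zero error.
  • 4t: e_ss = 4/K_v with K_v=0.05 → 80.
Total e_ss = 80.

80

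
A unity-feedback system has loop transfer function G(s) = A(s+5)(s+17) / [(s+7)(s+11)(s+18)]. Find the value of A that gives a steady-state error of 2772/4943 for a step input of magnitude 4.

No free integrators in G(s): this is a type 0 system.
K_p = lim_{s→0} G(s) = A·5·17 / (7·11·18) = (85/1386)·A.
e_ss = 4/(1 + K_p) = 2772/4943 ⇒ 1 + (85/1386)·A = 4943/693 ⇒ A = 100.

100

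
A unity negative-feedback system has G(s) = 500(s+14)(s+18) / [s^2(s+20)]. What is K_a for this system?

The open loop has two poles at the origin → type 2 system.
K_a = lim_{s→0} s^2·G(s) = 500·14·18 / (20) = 6300.

6300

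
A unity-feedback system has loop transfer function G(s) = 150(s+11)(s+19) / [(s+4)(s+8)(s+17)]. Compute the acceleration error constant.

System type = 0 (no poles at s=0).
K_a = lim_{s→0} s^2·G(s) = 0 (the extra factor of s kills the finite limit).

0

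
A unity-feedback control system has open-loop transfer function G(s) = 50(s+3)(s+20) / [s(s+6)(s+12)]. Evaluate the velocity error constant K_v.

The open loop has one pole at the origin → type 1 system.
K_v = lim_{s→0} s·G(s) = 50·3·20 / (6·12) = 125/3.

125/3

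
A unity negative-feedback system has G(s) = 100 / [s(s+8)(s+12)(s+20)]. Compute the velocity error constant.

The open loop has one pole at the origin → type 1 system.
K_v = lim_{s→0} s·G(s) = 100 / (8·12·20) = 5/96.

5/96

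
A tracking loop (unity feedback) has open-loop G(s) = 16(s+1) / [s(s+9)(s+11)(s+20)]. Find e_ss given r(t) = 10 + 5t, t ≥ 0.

G(s) has one factor of s in the denominator, so the system is type 1. Taking each input component in turn:
  • 10: tracked with zero error.
  • 5t: e_ss = 5/K_v with K_v=4/495 → 618.75.
Total e_ss = 618.75.

618.75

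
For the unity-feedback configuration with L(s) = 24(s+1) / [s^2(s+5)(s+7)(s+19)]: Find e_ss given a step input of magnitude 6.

0

L(s) has two factors of s in the denominator, so the system is type 2.
K_p = ∞ for a type-2 system; e_ss to a step is zero.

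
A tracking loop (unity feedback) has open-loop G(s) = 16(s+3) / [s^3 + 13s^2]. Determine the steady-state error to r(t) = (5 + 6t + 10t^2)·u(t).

Factoring s^2 from the denominator leaves a polynomial with constant term 13, so the system is type 2. Treating each term separately:
  • 5: tracked with zero error.
  • 6t: tracked with zero error.
  • 10t^2: e_ss = 20/K_a with K_a=48/13 → 65/12.
Total e_ss = 65/12.

65/12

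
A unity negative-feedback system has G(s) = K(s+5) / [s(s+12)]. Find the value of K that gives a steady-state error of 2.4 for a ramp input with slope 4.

One free integrator in G(s): this is a type 1 system.
K_v = lim_{s→0} s·G(s) = K·5 / (12) = (5/12)·K.
e_ss = 4/K_v = 2.4 ⇒ K_v = 5/3 ⇒ K = (5/3)/(5/12) = 4.

4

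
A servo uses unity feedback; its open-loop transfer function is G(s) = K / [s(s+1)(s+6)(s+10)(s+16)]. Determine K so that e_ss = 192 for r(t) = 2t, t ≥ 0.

G(s) has one factor of s in the denominator, so the system is type 1.
K_v = lim_{s→0} s·G(s) = K / (1·6·10·16) = (1/960)·K.
e_ss = 2/K_v = 192 ⇒ K_v = 1/96 ⇒ K = (1/96)/(1/960) = 10.

10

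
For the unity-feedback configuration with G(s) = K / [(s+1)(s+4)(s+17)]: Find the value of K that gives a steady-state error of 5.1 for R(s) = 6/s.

System type = 0 (no poles at s=0).
K_p = lim_{s→0} G(s) = K / (1·4·17) = (1/68)·K.
e_ss = 6/(1 + K_p) = 5.1 ⇒ 1 + (1/68)·K = 20/17 ⇒ K = 12.

12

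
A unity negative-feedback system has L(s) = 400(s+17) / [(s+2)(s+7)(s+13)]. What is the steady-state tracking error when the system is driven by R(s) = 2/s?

No free integrators in L(s): this is a type 0 system.
K_p = lim_{s→0} L(s) = 400·17 / (2·7·13) = 3400/91.
e_ss = 2/(1 + K_p) = 2/(3491/91) = 182/3491.

182/3491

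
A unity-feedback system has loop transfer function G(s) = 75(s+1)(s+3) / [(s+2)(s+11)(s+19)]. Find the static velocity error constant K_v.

No free integrators in G(s): this is a type 0 system.
K_v = lim_{s→0} s·G(s) = 0 (the extra factor of s kills the finite limit).

0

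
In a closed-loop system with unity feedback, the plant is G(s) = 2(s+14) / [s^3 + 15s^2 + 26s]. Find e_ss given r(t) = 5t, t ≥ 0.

Factoring s from the denominator leaves a polynomial with constant term 26, so the system is type 1.
K_v = lim_{s→0} s·G(s) = 2·14 / 26 = 14/13.
e_ss = 5/K_v = 5/(14/13) = 65/14.

65/14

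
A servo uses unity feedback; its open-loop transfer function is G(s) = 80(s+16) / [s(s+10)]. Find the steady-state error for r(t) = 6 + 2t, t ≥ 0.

System type = 1 (one pole at s=0). Treating each term separately:
  • 6: tracked with zero error.
  • 2t: e_ss = 2/K_v with K_v=128 → 1/64.
Total e_ss = 1/64.

1/64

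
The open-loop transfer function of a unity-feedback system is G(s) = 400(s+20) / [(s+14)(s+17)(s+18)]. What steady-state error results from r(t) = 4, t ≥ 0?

4284/3071

System type = 0 (no poles at s=0).
K_p = lim_{s→0} G(s) = 400·20 / (14·17·18) = 2000/1071.
e_ss = 4/(1 + K_p) = 4/(3071/1071) = 4284/3071.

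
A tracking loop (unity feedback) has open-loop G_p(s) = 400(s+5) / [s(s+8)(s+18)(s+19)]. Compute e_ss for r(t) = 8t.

10.944

One free integrator in G_p(s): this is a type 1 system.
K_v = lim_{s→0} s·G_p(s) = 400·5 / (8·18·19) = 125/171.
e_ss = 8/K_v = 8/(125/171) = 10.944.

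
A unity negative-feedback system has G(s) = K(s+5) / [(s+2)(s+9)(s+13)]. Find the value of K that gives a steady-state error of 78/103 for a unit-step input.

No free integrators in G(s): this is a type 0 system.
K_p = lim_{s→0} G(s) = K·5 / (2·9·13) = (5/234)·K.
e_ss = 1/(1 + K_p) = 78/103 ⇒ 1 + (5/234)·K = 103/78 ⇒ K = 15.

15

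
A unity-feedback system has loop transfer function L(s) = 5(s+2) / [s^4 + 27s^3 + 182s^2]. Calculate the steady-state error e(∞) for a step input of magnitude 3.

0

The denominator has no term below 182s^2 — 2 poles at s=0, type 2.
K_p = ∞ for a type-2 system; e_ss to a step is zero.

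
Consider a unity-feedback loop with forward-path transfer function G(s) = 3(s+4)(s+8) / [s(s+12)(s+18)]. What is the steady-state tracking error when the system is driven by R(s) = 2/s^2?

G(s) has one factor of s in the denominator, so the system is type 1.
K_v = lim_{s→0} s·G(s) = 3·4·8 / (12·18) = 4/9.
e_ss = 2/K_v = 2/(4/9) = 4.5.

4.5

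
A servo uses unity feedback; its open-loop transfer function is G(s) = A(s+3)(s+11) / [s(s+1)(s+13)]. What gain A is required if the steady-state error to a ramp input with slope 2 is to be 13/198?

12

System type = 1 (one pole at s=0).
K_v = lim_{s→0} s·G(s) = A·3·11 / (1·13) = (33/13)·A.
e_ss = 2/K_v = 13/198 ⇒ K_v = 396/13 ⇒ A = (396/13)/(33/13) = 12.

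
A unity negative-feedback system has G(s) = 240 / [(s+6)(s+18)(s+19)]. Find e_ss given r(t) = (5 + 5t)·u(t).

System type = 0 (no poles at s=0). Taking each input component in turn:
  • 5: e_ss = 5/(1+K_p) with K_p=20/171 → 855/191.
  • 5t: a type-0 system cannot track it, e_ss → ∞.
The unbounded component dominates.

infinity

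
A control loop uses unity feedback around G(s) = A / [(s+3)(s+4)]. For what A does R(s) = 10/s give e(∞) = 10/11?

The open loop has no poles at the origin → type 0 system.
K_p = lim_{s→0} G(s) = A / (3·4) = (1/12)·A.
e_ss = 10/(1 + K_p) = 10/11 ⇒ 1 + (1/12)·A = 11 ⇒ A = 120.

120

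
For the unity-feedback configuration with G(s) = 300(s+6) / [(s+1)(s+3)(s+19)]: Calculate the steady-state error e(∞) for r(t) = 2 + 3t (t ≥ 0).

System type = 0 (no poles at s=0). By superposition:
  • 2: e_ss = 2/(1+K_p) with K_p=600/19 → 38/619.
  • 3t: a type-0 system cannot track it, e_ss → ∞.
The unbounded component dominates.

infinity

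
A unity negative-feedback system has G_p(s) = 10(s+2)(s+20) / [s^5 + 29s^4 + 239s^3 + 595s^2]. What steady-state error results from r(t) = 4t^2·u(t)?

11.9

The denominator has no term below 595s^2 — 2 poles at s=0, type 2.
K_a = lim_{s→0} s^2·G_p(s) = 10·2·20 / 595 = 80/119.
r(t) = 4t^2 gives R(s) = 8/s^3.
e_ss = 8/K_a = 8/(80/119) = 11.9.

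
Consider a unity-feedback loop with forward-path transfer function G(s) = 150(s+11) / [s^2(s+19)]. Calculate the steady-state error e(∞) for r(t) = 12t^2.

The open loop has two poles at the origin → type 2 system.
K_a = lim_{s→0} s^2·G(s) = 150·11 / (19) = 1650/19.
r(t) = 12t^2 gives R(s) = 24/s^3.
e_ss = 24/K_a = 24/(1650/19) = 76/275.

76/275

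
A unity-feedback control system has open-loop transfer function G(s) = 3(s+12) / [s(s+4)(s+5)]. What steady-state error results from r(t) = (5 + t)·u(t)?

5/9

G(s) has one factor of s in the denominator, so the system is type 1. Taking each input component in turn:
  • 5: tracked with zero error.
  • t: e_ss = 1/K_v with K_v=1.8 → 5/9.
Total e_ss = 5/9.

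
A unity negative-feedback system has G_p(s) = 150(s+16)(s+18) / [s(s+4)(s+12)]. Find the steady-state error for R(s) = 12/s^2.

System type = 1 (one pole at s=0).
K_v = lim_{s→0} s·G_p(s) = 150·16·18 / (4·12) = 900.
e_ss = 12/K_v = 12/900 = 1/75.

1/75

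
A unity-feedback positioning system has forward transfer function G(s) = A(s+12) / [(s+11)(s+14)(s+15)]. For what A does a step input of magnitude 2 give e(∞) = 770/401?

The open loop has no poles at the origin → type 0 system.
K_p = lim_{s→0} G(s) = A·12 / (11·14·15) = (2/385)·A.
e_ss = 2/(1 + K_p) = 770/401 ⇒ 1 + (2/385)·A = 401/385 ⇒ A = 8.

8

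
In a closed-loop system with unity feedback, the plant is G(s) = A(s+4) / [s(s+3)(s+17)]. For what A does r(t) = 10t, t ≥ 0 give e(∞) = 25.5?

5

System type = 1 (one pole at s=0).
K_v = lim_{s→0} s·G(s) = A·4 / (3·17) = (4/51)·A.
e_ss = 10/K_v = 25.5 ⇒ K_v = 20/51 ⇒ A = (20/51)/(4/51) = 5.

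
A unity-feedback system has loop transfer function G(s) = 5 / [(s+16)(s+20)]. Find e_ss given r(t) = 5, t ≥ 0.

G(s) has no factors of s in the denominator, so the system is type 0.
K_p = lim_{s→0} G(s) = 5 / (16·20) = 1/64.
e_ss = 5/(1 + K_p) = 5/(65/64) = 64/13.

64/13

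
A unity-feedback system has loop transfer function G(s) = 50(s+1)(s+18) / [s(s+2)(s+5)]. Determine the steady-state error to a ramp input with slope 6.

One free integrator in G(s): this is a type 1 system.
K_v = lim_{s→0} s·G(s) = 50·1·18 / (2·5) = 90.
e_ss = 6/K_v = 6/90 = 1/15.

1/15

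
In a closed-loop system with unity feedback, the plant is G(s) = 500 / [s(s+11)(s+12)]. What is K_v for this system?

125/33

The open loop has one pole at the origin → type 1 system.
K_v = lim_{s→0} s·G(s) = 500 / (11·12) = 125/33.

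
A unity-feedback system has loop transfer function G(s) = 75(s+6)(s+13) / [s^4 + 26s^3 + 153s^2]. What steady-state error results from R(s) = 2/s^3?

Factoring s^2 from the denominator leaves a polynomial with constant term 153, so the system is type 2.
K_a = lim_{s→0} s^2·G(s) = 75·6·13 / 153 = 650/17.
r(t) = t^2 gives R(s) = 2/s^3.
e_ss = 2/K_a = 2/(650/17) = 17/325.

17/325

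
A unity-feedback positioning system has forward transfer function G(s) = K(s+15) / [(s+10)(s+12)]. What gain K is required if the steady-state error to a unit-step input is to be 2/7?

G(s) has no factors of s in the denominator, so the system is type 0.
K_p = lim_{s→0} G(s) = K·15 / (10·12) = 0.125·K.
e_ss = 1/(1 + K_p) = 2/7 ⇒ 1 + 0.125·K = 3.5 ⇒ K = 20.

20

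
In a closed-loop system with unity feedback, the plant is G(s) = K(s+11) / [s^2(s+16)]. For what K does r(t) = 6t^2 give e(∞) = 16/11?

System type = 2 (two poles at s=0).
K_a = lim_{s→0} s^2·G(s) = K·11 / (16) = 0.6875·K.
e_ss = 12/K_a = 16/11 ⇒ K_a = 8.25 ⇒ K = 8.25/0.6875 = 12.

12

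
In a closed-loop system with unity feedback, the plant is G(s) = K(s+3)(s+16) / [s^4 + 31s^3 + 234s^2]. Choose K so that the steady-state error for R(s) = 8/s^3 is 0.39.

100

Factoring s^2 from the denominator leaves a polynomial with constant term 234, so the system is type 2.
K_a = lim_{s→0} s^2·G(s) = K·3·16 / 234 = (8/39)·K.
e_ss = 8/K_a = 0.39 ⇒ K_a = 800/39 ⇒ K = (800/39)/(8/39) = 100.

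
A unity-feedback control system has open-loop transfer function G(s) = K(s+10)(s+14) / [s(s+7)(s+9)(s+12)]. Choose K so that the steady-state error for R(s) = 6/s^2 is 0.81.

One free integrator in G(s): this is a type 1 system.
K_v = lim_{s→0} s·G(s) = K·10·14 / (7·9·12) = (5/27)·K.
e_ss = 6/K_v = 0.81 ⇒ K_v = 200/27 ⇒ K = (200/27)/(5/27) = 40.

40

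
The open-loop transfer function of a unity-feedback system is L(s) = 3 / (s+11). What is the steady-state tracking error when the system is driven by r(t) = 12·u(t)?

System type = 0 (no poles at s=0).
K_p = lim_{s→0} L(s) = 3 / (11) = 3/11.
e_ss = 12/(1 + K_p) = 12/(14/11) = 66/7.

66/7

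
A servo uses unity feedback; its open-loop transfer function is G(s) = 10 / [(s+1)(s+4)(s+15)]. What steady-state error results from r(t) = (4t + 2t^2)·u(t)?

G(s) has no factors of s in the denominator, so the system is type 0. Treating each term separately:
  • 4t: a type-0 system cannot track it, e_ss → ∞.
  • 2t^2: a type-0 system cannot track it, e_ss → ∞.
The unbounded component dominates.

infinity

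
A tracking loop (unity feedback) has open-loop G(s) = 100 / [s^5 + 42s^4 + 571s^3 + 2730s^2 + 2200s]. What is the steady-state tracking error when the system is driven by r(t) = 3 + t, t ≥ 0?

Factoring s from the denominator leaves a polynomial with constant term 2200, so the system is type 1. Treating each term separately:
  • 3: tracked with zero error.
  • t: e_ss = 1/K_v with K_v=1/22 → 22.
Total e_ss = 22.

22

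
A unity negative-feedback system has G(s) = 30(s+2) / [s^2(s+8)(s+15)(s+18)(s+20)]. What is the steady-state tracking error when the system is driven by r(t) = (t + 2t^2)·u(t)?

Two free integrators in G(s): this is a type 2 system. By superposition:
  • t: tracked with zero error.
  • 2t^2: e_ss = 4/K_a with K_a=1/720 → 2880.
Total e_ss = 2880.

2880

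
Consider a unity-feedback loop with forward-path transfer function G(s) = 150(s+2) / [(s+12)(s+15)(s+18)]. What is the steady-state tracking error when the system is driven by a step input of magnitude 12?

648/59

No free integrators in G(s): this is a type 0 system.
K_p = lim_{s→0} G(s) = 150·2 / (12·15·18) = 5/54.
e_ss = 12/(1 + K_p) = 12/(59/54) = 648/59.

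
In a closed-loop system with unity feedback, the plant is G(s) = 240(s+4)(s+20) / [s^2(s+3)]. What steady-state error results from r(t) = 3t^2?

3/3200

The open loop has two poles at the origin → type 2 system.
K_a = lim_{s→0} s^2·G(s) = 240·4·20 / (3) = 6400.
r(t) = 3t^2 gives R(s) = 6/s^3.
e_ss = 6/K_a = 6/6400 = 3/3200.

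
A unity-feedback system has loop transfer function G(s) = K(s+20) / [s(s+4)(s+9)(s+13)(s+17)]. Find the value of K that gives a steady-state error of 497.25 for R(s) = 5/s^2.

4

System type = 1 (one pole at s=0).
K_v = lim_{s→0} s·G(s) = K·20 / (4·9·13·17) = (5/1989)·K.
e_ss = 5/K_v = 497.25 ⇒ K_v = 20/1989 ⇒ K = (20/1989)/(5/1989) = 4.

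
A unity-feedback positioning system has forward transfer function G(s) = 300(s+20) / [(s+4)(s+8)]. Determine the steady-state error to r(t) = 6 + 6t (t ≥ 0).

infinity

System type = 0 (no poles at s=0). Treating each term separately:
  • 6: e_ss = 6/(1+K_p) with K_p=187.5 → 12/377.
  • 6t: a type-0 system cannot track it, e_ss → ∞.
The unbounded component dominates.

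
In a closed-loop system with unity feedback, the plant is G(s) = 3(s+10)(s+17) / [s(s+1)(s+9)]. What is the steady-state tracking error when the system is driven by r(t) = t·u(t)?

3/170

G(s) has one factor of s in the denominator, so the system is type 1.
K_v = lim_{s→0} s·G(s) = 3·10·17 / (1·9) = 170/3.
e_ss = 1/K_v = 1/(170/3) = 3/170.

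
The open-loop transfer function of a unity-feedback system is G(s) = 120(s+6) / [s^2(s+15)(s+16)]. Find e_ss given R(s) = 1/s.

G(s) has two factors of s in the denominator, so the system is type 2.
K_p = ∞ for a type-2 system; e_ss to a step is zero.

0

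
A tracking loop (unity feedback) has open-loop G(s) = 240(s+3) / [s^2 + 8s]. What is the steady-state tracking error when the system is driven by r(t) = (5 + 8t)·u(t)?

The denominator has no term below 8s — 1 pole at s=0, type 1. Treating each term separately:
  • 5: tracked with zero error.
  • 8t: e_ss = 8/K_v with K_v=90 → 4/45.
Total e_ss = 4/45.

4/45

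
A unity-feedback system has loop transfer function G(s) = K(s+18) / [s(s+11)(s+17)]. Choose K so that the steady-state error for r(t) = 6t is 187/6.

G(s) has one factor of s in the denominator, so the system is type 1.
K_v = lim_{s→0} s·G(s) = K·18 / (11·17) = (18/187)·K.
e_ss = 6/K_v = 187/6 ⇒ K_v = 36/187 ⇒ K = (36/187)/(18/187) = 2.

2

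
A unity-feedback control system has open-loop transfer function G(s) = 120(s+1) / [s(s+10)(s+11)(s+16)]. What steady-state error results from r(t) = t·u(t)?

System type = 1 (one pole at s=0).
K_v = lim_{s→0} s·G(s) = 120·1 / (10·11·16) = 3/44.
e_ss = 1/K_v = 1/(3/44) = 44/3.

44/3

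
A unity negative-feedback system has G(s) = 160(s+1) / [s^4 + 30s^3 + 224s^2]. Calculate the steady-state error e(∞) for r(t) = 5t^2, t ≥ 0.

14

Factoring s^2 from the denominator leaves a polynomial with constant term 224, so the system is type 2.
K_a = lim_{s→0} s^2·G(s) = 160·1 / 224 = 5/7.
r(t) = 5t^2 gives R(s) = 10/s^3.
e_ss = 10/K_a = 10/(5/7) = 14.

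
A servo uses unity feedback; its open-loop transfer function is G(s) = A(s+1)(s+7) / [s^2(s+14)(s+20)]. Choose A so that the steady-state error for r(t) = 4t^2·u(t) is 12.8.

25

Two free integrators in G(s): this is a type 2 system.
K_a = lim_{s→0} s^2·G(s) = A·1·7 / (14·20) = 0.025·A.
e_ss = 8/K_a = 12.8 ⇒ K_a = 0.625 ⇒ A = 0.625/0.025 = 25.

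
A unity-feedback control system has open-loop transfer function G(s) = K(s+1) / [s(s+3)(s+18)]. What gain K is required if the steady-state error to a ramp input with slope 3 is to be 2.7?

G(s) has one factor of s in the denominator, so the system is type 1.
K_v = lim_{s→0} s·G(s) = K·1 / (3·18) = (1/54)·K.
e_ss = 3/K_v = 2.7 ⇒ K_v = 10/9 ⇒ K = (10/9)/(1/54) = 60.

60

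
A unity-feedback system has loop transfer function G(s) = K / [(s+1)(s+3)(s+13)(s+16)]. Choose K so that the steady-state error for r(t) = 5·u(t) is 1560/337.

50

No free integrators in G(s): this is a type 0 system.
K_p = lim_{s→0} G(s) = K / (1·3·13·16) = (1/624)·K.
e_ss = 5/(1 + K_p) = 1560/337 ⇒ 1 + (1/624)·K = 337/312 ⇒ K = 50.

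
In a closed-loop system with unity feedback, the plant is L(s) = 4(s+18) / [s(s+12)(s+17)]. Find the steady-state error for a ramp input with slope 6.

17

L(s) has one factor of s in the denominator, so the system is type 1.
K_v = lim_{s→0} s·L(s) = 4·18 / (12·17) = 6/17.
e_ss = 6/K_v = 6/(6/17) = 17.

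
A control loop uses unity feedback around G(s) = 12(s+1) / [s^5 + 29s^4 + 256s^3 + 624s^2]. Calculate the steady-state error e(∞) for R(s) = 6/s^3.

312

Factoring s^2 from the denominator leaves a polynomial with constant term 624, so the system is type 2.
K_a = lim_{s→0} s^2·G(s) = 12·1 / 624 = 1/52.
r(t) = 3t^2 gives R(s) = 6/s^3.
e_ss = 6/K_a = 6/(1/52) = 312.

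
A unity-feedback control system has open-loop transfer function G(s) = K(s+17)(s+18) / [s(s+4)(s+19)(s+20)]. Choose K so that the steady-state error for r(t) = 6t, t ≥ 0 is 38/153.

System type = 1 (one pole at s=0).
K_v = lim_{s→0} s·G(s) = K·17·18 / (4·19·20) = (153/760)·K.
e_ss = 6/K_v = 38/153 ⇒ K_v = 459/19 ⇒ K = (459/19)/(153/760) = 120.

120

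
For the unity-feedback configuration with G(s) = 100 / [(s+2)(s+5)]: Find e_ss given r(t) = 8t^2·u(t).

infinity

No free integrators in G(s): this is a type 0 system.
For a type-0 system K_a = 0, so e_ss to a parabolic input is unbounded.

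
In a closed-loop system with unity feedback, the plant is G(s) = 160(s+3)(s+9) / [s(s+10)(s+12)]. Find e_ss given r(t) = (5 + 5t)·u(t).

The open loop has one pole at the origin → type 1 system. Treating each term separately:
  • 5: tracked with zero error.
  • 5t: e_ss = 5/K_v with K_v=36 → 5/36.
Total e_ss = 5/36.

5/36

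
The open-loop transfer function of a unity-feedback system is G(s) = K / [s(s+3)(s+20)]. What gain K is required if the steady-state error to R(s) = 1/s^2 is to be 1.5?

40

System type = 1 (one pole at s=0).
K_v = lim_{s→0} s·G(s) = K / (3·20) = (1/60)·K.
e_ss = 1/K_v = 1.5 ⇒ K_v = 2/3 ⇒ K = (2/3)/(1/60) = 40.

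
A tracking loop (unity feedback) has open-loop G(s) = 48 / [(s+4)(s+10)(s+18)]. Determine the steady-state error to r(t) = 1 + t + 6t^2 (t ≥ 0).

No free integrators in G(s): this is a type 0 system. Taking each input component in turn:
  • 1: e_ss = 1/(1+K_p) with K_p=1/15 → 0.9375.
  • t: a type-0 system cannot track it, e_ss → ∞.
  • 6t^2: a type-0 system cannot track it, e_ss → ∞.
The unbounded component dominates.

infinity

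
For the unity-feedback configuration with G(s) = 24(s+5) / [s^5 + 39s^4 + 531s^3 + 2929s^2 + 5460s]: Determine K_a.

Lowest-order denominator term is 5460s, so the open loop has 1 pole at the origin → type 1 system.
K_a = lim_{s→0} s^2·G(s) = 0 (the extra factor of s kills the finite limit).

0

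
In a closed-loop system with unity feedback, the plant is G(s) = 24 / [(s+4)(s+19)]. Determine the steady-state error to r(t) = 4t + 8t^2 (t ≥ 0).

No free integrators in G(s): this is a type 0 system. By superposition:
  • 4t: a type-0 system cannot track it, e_ss → ∞.
  • 8t^2: a type-0 system cannot track it, e_ss → ∞.
The unbounded component dominates.

infinity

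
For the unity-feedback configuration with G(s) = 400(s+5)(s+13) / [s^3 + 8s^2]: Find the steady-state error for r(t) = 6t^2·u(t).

6/1625

Factoring s^2 from the denominator leaves a polynomial with constant term 8, so the system is type 2.
K_a = lim_{s→0} s^2·G(s) = 400·5·13 / 8 = 3250.
r(t) = 6t^2 gives R(s) = 12/s^3.
e_ss = 12/K_a = 12/3250 = 6/1625.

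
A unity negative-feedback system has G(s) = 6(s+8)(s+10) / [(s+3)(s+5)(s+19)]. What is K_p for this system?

32/19

System type = 0 (no poles at s=0).
K_p = lim_{s→0} G(s) = 6·8·10 / (3·5·19) = 32/19.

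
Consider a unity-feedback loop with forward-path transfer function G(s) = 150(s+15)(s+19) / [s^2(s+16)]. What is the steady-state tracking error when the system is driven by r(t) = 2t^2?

32/21375

System type = 2 (two poles at s=0).
K_a = lim_{s→0} s^2·G(s) = 150·15·19 / (16) = 2671.875.
r(t) = 2t^2 gives R(s) = 4/s^3.
e_ss = 4/K_a = 4/2671.875 = 32/21375.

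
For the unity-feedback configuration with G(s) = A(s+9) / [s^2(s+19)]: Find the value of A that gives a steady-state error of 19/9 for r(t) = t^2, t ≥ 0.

Two free integrators in G(s): this is a type 2 system.
K_a = lim_{s→0} s^2·G(s) = A·9 / (19) = (9/19)·A.
e_ss = 2/K_a = 19/9 ⇒ K_a = 18/19 ⇒ A = (18/19)/(9/19) = 2.

2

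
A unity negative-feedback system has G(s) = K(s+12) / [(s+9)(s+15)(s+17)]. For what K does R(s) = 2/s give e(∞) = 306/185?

40

No free integrators in G(s): this is a type 0 system.
K_p = lim_{s→0} G(s) = K·12 / (9·15·17) = (4/765)·K.
e_ss = 2/(1 + K_p) = 306/185 ⇒ 1 + (4/765)·K = 185/153 ⇒ K = 40.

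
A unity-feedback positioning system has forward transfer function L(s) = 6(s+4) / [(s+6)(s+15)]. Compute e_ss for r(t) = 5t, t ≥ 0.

infinity

The open loop has no poles at the origin → type 0 system.
K_v = lim_{s→0} s·L(s) = 0; the steady-state error to this ramp input grows without bound.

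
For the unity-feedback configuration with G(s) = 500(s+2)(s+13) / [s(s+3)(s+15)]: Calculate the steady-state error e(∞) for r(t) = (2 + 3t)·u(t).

G(s) has one factor of s in the denominator, so the system is type 1. Treating each term separately:
  • 2: tracked with zero error.
  • 3t: e_ss = 3/K_v with K_v=2600/9 → 27/2600.
Total e_ss = 27/2600.

27/2600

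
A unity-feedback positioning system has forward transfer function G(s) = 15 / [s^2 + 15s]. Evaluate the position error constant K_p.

infinity

K_p = lim_{s→0} G(s); with 1 pole at the origin the limit diverges, so K_p = ∞.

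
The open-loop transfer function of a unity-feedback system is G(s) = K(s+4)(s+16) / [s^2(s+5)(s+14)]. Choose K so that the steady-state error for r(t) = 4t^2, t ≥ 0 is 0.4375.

20

The open loop has two poles at the origin → type 2 system.
K_a = lim_{s→0} s^2·G(s) = K·4·16 / (5·14) = (32/35)·K.
e_ss = 8/K_a = 0.4375 ⇒ K_a = 128/7 ⇒ K = (128/7)/(32/35) = 20.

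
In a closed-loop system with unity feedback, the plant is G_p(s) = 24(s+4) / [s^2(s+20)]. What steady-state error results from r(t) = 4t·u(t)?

0

System type = 2 (two poles at s=0).
K_v = ∞ for a type-2 system; e_ss to a ramp is zero.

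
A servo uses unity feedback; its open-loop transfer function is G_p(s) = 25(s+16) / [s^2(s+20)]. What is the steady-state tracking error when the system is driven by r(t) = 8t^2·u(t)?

The open loop has two poles at the origin → type 2 system.
K_a = lim_{s→0} s^2·G_p(s) = 25·16 / (20) = 20.
r(t) = 8t^2 gives R(s) = 16/s^3.
e_ss = 16/K_a = 16/20 = 0.8.

0.8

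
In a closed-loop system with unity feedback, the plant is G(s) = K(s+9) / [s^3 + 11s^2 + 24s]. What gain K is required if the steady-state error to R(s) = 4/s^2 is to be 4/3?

8

Factoring s from the denominator leaves a polynomial with constant term 24, so the system is type 1.
K_v = lim_{s→0} s·G(s) = K·9 / 24 = 0.375·K.
e_ss = 4/K_v = 4/3 ⇒ K_v = 3 ⇒ K = 3/0.375 = 8.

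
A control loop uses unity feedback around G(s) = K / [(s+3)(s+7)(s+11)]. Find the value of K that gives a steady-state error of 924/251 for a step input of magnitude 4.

20

System type = 0 (no poles at s=0).
K_p = lim_{s→0} G(s) = K / (3·7·11) = (1/231)·K.
e_ss = 4/(1 + K_p) = 924/251 ⇒ 1 + (1/231)·K = 251/231 ⇒ K = 20.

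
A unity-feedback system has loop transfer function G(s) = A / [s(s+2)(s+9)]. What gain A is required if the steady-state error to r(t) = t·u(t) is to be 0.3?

G(s) has one factor of s in the denominator, so the system is type 1.
K_v = lim_{s→0} s·G(s) = A / (2·9) = (1/18)·A.
e_ss = 1/K_v = 0.3 ⇒ K_v = 10/3 ⇒ A = (10/3)/(1/18) = 60.

60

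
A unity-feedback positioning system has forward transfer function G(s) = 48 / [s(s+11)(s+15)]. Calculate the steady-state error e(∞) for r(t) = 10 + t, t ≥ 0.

3.4375

The open loop has one pole at the origin → type 1 system. By superposition:
  • 10: tracked with zero error.
  • t: e_ss = 1/K_v with K_v=16/55 → 3.4375.
Total e_ss = 3.4375.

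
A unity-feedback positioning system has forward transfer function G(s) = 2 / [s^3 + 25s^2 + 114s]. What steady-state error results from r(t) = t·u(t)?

57

Factoring s from the denominator leaves a polynomial with constant term 114, so the system is type 1.
K_v = lim_{s→0} s·G(s) = 2 / 114 = 1/57.
e_ss = 1/K_v = 1/(1/57) = 57.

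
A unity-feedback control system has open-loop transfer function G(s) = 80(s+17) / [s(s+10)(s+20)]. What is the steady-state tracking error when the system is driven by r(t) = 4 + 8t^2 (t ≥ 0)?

infinity

One free integrator in G(s): this is a type 1 system. By superposition:
  • 4: tracked with zero error.
  • 8t^2: a type-1 system cannot track it, e_ss → ∞.
The unbounded component dominates.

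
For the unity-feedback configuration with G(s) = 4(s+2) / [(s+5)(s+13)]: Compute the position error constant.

8/65

G(s) has no factors of s in the denominator, so the system is type 0.
K_p = lim_{s→0} G(s) = 4·2 / (5·13) = 8/65.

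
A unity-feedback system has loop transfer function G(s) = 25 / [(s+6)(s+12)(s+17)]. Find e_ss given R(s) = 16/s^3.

System type = 0 (no poles at s=0).
K_a = lim_{s→0} s^2·G(s) = 0; the steady-state error to this parabolic input grows without bound.

infinity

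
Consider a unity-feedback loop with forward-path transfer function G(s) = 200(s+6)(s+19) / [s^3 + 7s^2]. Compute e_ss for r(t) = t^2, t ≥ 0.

7/11400

Lowest-order denominator term is 7s^2, so the open loop has 2 poles at the origin → type 2 system.
K_a = lim_{s→0} s^2·G(s) = 200·6·19 / 7 = 22800/7.
r(t) = t^2 gives R(s) = 2/s^3.
e_ss = 2/K_a = 2/(22800/7) = 7/11400.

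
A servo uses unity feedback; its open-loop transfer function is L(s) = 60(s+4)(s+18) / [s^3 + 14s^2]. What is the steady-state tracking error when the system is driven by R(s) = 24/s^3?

Lowest-order denominator term is 14s^2, so the open loop has 2 poles at the origin → type 2 system.
K_a = lim_{s→0} s^2·L(s) = 60·4·18 / 14 = 2160/7.
r(t) = 12t^2 gives R(s) = 24/s^3.
e_ss = 24/K_a = 24/(2160/7) = 7/90.

7/90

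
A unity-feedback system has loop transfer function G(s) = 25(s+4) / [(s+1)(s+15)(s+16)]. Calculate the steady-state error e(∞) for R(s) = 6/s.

The open loop has no poles at the origin → type 0 system.
K_p = lim_{s→0} G(s) = 25·4 / (1·15·16) = 5/12.
e_ss = 6/(1 + K_p) = 6/(17/12) = 72/17.

72/17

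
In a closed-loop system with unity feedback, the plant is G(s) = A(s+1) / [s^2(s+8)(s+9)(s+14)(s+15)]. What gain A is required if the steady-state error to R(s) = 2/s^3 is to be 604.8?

50

Two free integrators in G(s): this is a type 2 system.
K_a = lim_{s→0} s^2·G(s) = A·1 / (8·9·14·15) = (1/15120)·A.
e_ss = 2/K_a = 604.8 ⇒ K_a = 5/1512 ⇒ A = (5/1512)/(1/15120) = 50.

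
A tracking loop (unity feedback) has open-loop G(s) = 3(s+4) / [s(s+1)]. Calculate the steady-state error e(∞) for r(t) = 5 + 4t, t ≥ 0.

1/3

One free integrator in G(s): this is a type 1 system. Treating each term separately:
  • 5: tracked with zero error.
  • 4t: e_ss = 4/K_v with K_v=12 → 1/3.
Total e_ss = 1/3.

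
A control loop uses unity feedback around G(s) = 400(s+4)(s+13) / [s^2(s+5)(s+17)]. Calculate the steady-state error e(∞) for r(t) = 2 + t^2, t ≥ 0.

G(s) has two factors of s in the denominator, so the system is type 2. Treating each term separately:
  • 2: tracked with zero error.
  • t^2: e_ss = 2/K_a with K_a=4160/17 → 17/2080.
Total e_ss = 17/2080.

17/2080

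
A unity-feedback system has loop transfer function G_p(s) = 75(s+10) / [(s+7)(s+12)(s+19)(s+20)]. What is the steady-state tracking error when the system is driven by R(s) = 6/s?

The open loop has no poles at the origin → type 0 system.
K_p = lim_{s→0} G_p(s) = 75·10 / (7·12·19·20) = 25/1064.
e_ss = 6/(1 + K_p) = 6/(1089/1064) = 2128/363.

2128/363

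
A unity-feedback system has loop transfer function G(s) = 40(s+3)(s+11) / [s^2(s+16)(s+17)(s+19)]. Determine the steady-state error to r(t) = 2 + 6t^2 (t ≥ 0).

G(s) has two factors of s in the denominator, so the system is type 2. Treating each term separately:
  • 2: tracked with zero error.
  • 6t^2: e_ss = 12/K_a with K_a=165/646 → 2584/55.
Total e_ss = 2584/55.

2584/55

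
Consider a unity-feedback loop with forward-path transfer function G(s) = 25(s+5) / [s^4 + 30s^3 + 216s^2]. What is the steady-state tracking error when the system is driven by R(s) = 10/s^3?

Lowest-order denominator term is 216s^2, so the open loop has 2 poles at the origin → type 2 system.
K_a = lim_{s→0} s^2·G(s) = 25·5 / 216 = 125/216.
r(t) = 5t^2 gives R(s) = 10/s^3.
e_ss = 10/K_a = 10/(125/216) = 17.28.

17.28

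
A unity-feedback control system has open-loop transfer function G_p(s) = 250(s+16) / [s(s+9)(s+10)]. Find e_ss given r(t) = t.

G_p(s) has one factor of s in the denominator, so the system is type 1.
K_v = lim_{s→0} s·G_p(s) = 250·16 / (9·10) = 400/9.
e_ss = 1/K_v = 1/(400/9) = 0.0225.

0.0225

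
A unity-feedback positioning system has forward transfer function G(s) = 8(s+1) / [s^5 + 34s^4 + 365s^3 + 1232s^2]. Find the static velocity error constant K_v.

infinity

K_v = lim_{s→0} s·G(s); with 2 poles at the origin the limit diverges, so K_v = ∞.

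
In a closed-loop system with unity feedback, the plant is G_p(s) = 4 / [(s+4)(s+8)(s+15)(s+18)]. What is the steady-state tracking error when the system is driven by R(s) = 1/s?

No free integrators in G_p(s): this is a type 0 system.
K_p = lim_{s→0} G_p(s) = 4 / (4·8·15·18) = 1/2160.
e_ss = 1/(1 + K_p) = 1/(2161/2160) = 2160/2161.

2160/2161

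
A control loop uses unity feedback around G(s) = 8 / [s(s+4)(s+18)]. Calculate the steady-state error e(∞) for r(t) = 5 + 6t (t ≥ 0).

G(s) has one factor of s in the denominator, so the system is type 1. By superposition:
  • 5: tracked with zero error.
  • 6t: e_ss = 6/K_v with K_v=1/9 → 54.
Total e_ss = 54.

54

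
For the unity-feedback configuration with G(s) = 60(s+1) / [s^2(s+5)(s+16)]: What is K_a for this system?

0.75

G(s) has two factors of s in the denominator, so the system is type 2.
K_a = lim_{s→0} s^2·G(s) = 60·1 / (5·16) = 0.75.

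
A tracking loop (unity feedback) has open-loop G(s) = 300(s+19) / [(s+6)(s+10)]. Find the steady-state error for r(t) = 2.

1/48

No free integrators in G(s): this is a type 0 system.
K_p = lim_{s→0} G(s) = 300·19 / (6·10) = 95.
e_ss = 2/(1 + K_p) = 2/96 = 1/48.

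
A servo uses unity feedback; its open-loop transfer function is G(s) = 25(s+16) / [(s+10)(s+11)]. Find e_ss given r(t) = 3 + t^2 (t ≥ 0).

G(s) has no factors of s in the denominator, so the system is type 0. Taking each input component in turn:
  • 3: e_ss = 3/(1+K_p) with K_p=40/11 → 11/17.
  • t^2: a type-0 system cannot track it, e_ss → ∞.
The unbounded component dominates.

infinity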